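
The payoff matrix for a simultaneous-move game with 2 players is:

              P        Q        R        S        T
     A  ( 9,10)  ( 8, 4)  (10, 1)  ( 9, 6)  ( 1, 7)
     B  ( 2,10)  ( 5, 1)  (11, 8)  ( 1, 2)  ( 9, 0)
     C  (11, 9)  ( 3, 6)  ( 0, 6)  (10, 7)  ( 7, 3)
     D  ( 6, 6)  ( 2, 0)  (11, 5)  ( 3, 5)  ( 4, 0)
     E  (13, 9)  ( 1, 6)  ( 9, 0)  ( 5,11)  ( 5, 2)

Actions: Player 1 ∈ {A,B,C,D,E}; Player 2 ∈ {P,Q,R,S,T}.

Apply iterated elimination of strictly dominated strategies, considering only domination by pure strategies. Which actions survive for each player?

P2 drop Q (P beats it: A:10>4 B:10>1 C:9>6 D:6>0 E:9>6)
P2 drop R (P beats it: A:10>1 B:10>8 C:9>6 D:6>5 E:9>0)
P1 drop A (C beats it: P:11>9 S:10>9 T:7>1)
P1 drop D (C beats it: P:11>6 S:10>3 T:7>4)
P2 drop T (P beats it: B:10>0 C:9>3 E:9>2)
P1 drop B (C beats it: P:11>2 S:10>1)
P1→{C,E} P2→{P,S}

IESDS → P1:{C,E} P2:{P,S}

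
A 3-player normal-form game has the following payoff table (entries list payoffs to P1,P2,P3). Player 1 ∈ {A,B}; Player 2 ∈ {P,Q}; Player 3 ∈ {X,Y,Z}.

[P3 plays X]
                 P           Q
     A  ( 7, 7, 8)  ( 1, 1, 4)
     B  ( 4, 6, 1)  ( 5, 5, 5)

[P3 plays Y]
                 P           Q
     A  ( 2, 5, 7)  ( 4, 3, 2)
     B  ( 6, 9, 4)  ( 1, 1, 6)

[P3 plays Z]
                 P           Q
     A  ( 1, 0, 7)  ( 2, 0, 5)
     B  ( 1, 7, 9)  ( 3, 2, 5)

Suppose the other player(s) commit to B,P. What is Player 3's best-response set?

u_3(X vs B,P) = 1
u_3(Y vs B,P) = 4
u_3(Z vs B,P) = 9
max payoff 9 at {Z}

argmax u_3 = {Z}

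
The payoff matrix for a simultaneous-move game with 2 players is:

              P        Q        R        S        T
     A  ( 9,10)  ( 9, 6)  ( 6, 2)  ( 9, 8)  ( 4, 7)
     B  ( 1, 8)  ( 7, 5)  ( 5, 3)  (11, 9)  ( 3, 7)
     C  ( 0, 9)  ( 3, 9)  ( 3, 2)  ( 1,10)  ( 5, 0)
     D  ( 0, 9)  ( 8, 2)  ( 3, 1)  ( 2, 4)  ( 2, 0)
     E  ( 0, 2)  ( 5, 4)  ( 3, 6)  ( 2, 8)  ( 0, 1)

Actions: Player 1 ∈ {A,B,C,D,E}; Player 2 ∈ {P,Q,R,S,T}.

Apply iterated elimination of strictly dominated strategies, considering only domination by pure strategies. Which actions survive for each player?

IESDS → P1:{A,B} P2:{P,S}

P1 drop D (A beats it: P:9>0 Q:9>8 R:6>3 S:9>2 T:4>2)
P1 drop E (A beats it: P:9>0 Q:9>5 R:6>3 S:9>2 T:4>0)
P2 drop Q (S beats it: A:8>6 B:9>5 C:10>9)
P2 drop R (P beats it: A:10>2 B:8>3 C:9>2)
P2 drop T (P beats it: A:10>7 B:8>7 C:9>0)
P1 drop C (A beats it: P:9>0 S:9>1)
P1→{A,B} P2→{P,S}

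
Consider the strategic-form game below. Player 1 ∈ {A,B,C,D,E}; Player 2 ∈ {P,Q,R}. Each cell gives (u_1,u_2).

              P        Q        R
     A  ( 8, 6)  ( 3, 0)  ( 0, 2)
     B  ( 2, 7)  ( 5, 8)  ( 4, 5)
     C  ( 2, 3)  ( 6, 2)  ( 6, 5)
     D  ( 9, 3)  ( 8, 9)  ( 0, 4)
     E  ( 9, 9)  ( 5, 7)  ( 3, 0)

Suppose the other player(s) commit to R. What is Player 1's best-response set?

u_1(A vs R) = 0
u_1(B vs R) = 4
u_1(C vs R) = 6
u_1(D vs R) = 0
u_1(E vs R) = 3
max payoff 6 at {C}

argmax u_1 = {C}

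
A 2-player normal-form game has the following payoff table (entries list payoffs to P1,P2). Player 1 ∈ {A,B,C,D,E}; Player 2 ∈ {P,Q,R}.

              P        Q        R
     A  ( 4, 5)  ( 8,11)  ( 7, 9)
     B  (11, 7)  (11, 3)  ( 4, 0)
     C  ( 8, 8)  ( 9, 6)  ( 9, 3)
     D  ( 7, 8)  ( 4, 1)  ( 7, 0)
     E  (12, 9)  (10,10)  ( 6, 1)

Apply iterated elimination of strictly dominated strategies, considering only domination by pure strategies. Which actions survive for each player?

P1 drop A (C beats it: P:8>4 Q:9>8 R:9>7)
P1 drop D (C beats it: P:8>7 Q:9>4 R:9>7)
P2 drop R (P beats it: B:7>0 C:8>3 E:9>1)
P1 drop C (B beats it: P:11>8 Q:11>9)
P1→{B,E} P2→{P,Q}

IESDS → P1:{B,E} P2:{P,Q}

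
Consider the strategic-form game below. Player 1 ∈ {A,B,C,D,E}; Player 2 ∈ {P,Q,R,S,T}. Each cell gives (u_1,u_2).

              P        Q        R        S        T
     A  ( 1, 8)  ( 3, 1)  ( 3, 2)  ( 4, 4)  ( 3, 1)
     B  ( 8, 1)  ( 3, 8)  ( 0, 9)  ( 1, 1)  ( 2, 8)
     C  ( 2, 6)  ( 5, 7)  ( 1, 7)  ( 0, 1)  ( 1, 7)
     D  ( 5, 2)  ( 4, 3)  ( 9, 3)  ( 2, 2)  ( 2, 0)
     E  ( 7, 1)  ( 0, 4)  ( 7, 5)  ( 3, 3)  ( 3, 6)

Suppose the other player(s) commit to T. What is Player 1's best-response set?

P1 best: {A,E}

u_1(A vs T) = 3
u_1(B vs T) = 2
u_1(C vs T) = 1
u_1(D vs T) = 2
u_1(E vs T) = 3
max payoff 3 at {A,E}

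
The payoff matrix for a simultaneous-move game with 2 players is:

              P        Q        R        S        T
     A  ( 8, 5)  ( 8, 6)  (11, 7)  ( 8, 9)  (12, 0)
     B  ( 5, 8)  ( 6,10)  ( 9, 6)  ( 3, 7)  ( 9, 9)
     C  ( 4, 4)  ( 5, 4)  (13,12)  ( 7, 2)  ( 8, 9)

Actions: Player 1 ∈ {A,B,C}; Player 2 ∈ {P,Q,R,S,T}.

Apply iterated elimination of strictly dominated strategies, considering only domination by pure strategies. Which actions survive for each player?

P1 drop B (A beats it: P:8>5 Q:8>6 R:11>9 S:8>3 T:12>9)
P2 drop P (R beats it: A:7>5 C:12>4)
P2 drop Q (R beats it: A:7>6 C:12>4)
P2 drop T (R beats it: A:7>0 C:12>9)
P1→{A,C} P2→{R,S}

Remaining: P1:{A,C} P2:{R,S}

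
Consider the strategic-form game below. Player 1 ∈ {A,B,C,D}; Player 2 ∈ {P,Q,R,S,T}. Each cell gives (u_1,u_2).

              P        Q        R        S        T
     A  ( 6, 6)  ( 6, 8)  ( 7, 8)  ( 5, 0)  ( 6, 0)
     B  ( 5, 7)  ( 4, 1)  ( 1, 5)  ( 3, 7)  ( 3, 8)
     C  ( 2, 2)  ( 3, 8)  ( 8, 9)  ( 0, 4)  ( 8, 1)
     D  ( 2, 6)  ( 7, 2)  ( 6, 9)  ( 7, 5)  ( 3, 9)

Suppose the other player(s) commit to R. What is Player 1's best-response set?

argmax u_1 = {C}

u_1(A vs R) = 7
u_1(B vs R) = 1
u_1(C vs R) = 8
u_1(D vs R) = 6
max payoff 8 at {C}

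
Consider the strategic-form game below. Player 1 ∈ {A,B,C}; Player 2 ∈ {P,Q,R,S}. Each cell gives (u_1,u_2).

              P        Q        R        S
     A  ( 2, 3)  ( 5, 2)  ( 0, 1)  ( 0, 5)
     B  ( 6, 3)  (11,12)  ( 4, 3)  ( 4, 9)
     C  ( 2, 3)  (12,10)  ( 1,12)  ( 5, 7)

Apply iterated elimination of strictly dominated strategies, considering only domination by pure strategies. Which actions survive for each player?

Remaining: P1:{B,C} P2:{Q,R}

P1 drop A (B beats it: P:6>2 Q:11>5 R:4>0 S:4>0)
P2 drop P (Q beats it: B:12>3 C:10>3)
P2 drop S (Q beats it: B:12>9 C:10>7)
P1→{B,C} P2→{Q,R}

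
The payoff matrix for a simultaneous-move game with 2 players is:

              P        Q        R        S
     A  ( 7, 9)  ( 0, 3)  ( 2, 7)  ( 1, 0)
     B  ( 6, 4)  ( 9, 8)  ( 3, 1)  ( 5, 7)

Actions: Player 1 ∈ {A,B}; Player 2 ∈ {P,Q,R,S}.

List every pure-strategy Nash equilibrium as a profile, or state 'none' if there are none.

(A,P): NE
(A,Q): not NE [P1→B gives 9>0; P2→P gives 9>3]
(A,R): not NE [P1→B gives 3>2; P2→P gives 9>7]
(A,S): not NE [P1→B gives 5>1; P2→P gives 9>0]
(B,P): not NE [P1→A gives 7>6; P2→Q gives 8>4]
(B,Q): NE
(B,R): not NE [P2→Q gives 8>1]
(B,S): not NE [P2→Q gives 8>7]

Nash profiles: (A,P), (B,Q)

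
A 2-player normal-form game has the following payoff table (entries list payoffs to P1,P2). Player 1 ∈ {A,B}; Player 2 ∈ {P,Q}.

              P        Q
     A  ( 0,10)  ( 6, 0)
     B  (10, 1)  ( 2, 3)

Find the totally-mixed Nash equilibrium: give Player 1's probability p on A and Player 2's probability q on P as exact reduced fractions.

P1 indiff ⇒ q·0+(1-q)·6 = q·10+(1-q)·2 ⇒ q(-10) = (1-q)(-4) ⇒ q = 2/7
P2 indiff ⇒ p·10+(1-p)·1 = p·0+(1-p)·3 ⇒ p(10) = (1-p)(2) ⇒ p = 1/6

(p,q) = (1/6, 2/7)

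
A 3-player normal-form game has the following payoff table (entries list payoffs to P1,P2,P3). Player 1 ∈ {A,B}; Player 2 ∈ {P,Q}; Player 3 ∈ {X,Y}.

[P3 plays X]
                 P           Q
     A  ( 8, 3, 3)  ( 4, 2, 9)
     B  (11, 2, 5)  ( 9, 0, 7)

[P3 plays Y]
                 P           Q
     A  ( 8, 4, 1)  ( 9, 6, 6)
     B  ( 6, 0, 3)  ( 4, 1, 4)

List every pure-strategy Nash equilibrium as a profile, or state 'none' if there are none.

(A,P,X): not NE [P1→B gives 11>8]
(A,P,Y): not NE [P2→Q gives 6>4; P3→X gives 3>1]
(A,Q,X): not NE [P1→B gives 9>4; P2→P gives 3>2]
(A,Q,Y): not NE [P3→X gives 9>6]
(B,P,X): NE
(B,P,Y): not NE [P1→A gives 8>6; P2→Q gives 1>0; P3→X gives 5>3]
(B,Q,X): not NE [P2→P gives 2>0]
(B,Q,Y): not NE [P1→A gives 9>4; P3→X gives 7>4]

NE set: (B,P,X)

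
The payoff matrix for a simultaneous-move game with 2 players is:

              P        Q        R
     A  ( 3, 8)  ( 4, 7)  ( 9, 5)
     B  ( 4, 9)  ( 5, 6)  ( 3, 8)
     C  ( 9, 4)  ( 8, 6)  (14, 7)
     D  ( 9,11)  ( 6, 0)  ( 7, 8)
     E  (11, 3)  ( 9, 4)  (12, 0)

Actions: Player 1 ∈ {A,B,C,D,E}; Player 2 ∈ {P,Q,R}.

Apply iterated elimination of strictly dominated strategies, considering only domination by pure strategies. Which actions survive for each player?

P1 drop A (C beats it: P:9>3 Q:8>4 R:14>9)
P1 drop B (C beats it: P:9>4 Q:8>5 R:14>3)
P1 drop D (E beats it: P:11>9 Q:9>6 R:12>7)
P2 drop P (Q beats it: C:6>4 E:4>3)
P1→{C,E} P2→{Q,R}

Survivors P1:{C,E} P2:{Q,R}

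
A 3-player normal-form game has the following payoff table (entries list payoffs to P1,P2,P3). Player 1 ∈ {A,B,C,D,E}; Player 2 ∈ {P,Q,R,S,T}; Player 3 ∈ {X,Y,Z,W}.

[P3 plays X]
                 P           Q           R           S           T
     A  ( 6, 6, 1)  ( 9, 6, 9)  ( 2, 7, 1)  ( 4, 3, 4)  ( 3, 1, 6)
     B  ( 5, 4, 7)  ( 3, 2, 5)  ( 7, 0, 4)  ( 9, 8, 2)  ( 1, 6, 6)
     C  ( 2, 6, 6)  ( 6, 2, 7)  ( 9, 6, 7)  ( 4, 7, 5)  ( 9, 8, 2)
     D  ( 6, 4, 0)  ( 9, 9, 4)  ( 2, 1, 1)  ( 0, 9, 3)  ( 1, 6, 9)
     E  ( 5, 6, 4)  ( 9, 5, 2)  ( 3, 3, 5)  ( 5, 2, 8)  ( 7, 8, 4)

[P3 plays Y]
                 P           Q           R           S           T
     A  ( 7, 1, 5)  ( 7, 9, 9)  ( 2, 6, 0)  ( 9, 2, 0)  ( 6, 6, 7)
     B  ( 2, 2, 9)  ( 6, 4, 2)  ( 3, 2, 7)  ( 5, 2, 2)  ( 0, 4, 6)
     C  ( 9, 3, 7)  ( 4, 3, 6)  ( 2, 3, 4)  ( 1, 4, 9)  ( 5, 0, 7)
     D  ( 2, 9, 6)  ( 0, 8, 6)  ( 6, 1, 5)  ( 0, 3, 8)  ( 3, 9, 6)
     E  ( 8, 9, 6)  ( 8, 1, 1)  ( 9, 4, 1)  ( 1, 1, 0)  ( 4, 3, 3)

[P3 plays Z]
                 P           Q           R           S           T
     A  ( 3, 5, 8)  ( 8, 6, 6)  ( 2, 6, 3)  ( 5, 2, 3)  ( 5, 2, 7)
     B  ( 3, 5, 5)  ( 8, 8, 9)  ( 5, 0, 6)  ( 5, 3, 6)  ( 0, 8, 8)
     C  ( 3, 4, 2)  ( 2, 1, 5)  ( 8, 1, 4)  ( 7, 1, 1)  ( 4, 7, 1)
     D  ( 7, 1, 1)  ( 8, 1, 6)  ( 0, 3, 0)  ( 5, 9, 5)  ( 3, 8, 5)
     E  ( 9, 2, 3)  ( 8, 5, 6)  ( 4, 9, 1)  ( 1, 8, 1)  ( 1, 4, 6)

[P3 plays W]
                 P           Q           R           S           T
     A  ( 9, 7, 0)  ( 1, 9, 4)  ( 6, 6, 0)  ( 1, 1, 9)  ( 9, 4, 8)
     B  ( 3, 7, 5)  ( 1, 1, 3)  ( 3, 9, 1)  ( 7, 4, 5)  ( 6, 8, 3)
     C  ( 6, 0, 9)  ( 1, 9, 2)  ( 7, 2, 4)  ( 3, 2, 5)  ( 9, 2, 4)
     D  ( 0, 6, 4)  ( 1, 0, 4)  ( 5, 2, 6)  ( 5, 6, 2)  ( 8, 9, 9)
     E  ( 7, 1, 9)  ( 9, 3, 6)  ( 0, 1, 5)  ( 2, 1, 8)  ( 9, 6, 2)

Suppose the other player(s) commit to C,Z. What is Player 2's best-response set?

u_2(P vs C,Z) = 4
u_2(Q vs C,Z) = 1
u_2(R vs C,Z) = 1
u_2(S vs C,Z) = 1
u_2(T vs C,Z) = 7
max payoff 7 at {T}

argmax u_2 = {T}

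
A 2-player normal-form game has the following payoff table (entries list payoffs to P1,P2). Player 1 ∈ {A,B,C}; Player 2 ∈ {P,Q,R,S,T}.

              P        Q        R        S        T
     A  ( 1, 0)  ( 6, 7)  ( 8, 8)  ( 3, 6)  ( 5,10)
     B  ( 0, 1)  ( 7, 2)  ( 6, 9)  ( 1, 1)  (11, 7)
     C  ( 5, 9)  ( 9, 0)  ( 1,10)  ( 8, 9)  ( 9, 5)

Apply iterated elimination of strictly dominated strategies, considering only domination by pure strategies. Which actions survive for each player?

Remaining: P1:{A,B} P2:{R,T}

P2 drop P (R beats it: A:8>0 B:9>1 C:10>9)
P2 drop Q (R beats it: A:8>7 B:9>2 C:10>0)
P2 drop S (R beats it: A:8>6 B:9>1 C:10>9)
P1 drop C (B beats it: R:6>1 T:11>9)
P1→{A,B} P2→{R,T}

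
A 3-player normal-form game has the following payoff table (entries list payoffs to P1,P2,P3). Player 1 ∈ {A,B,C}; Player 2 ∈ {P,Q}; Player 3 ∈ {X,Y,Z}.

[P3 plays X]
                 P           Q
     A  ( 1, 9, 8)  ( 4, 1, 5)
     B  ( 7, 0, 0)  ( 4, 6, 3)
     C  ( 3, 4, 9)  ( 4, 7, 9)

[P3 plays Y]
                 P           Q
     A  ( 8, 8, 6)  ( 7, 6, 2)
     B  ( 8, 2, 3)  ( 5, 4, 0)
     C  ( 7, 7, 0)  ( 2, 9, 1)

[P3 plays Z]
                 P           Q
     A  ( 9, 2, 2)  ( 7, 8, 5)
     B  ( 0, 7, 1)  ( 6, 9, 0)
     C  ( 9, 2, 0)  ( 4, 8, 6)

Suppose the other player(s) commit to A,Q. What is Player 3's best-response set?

u_3(X vs A,Q) = 5
u_3(Y vs A,Q) = 2
u_3(Z vs A,Q) = 5
max payoff 5 at {X,Z}

argmax u_3 = {X,Z}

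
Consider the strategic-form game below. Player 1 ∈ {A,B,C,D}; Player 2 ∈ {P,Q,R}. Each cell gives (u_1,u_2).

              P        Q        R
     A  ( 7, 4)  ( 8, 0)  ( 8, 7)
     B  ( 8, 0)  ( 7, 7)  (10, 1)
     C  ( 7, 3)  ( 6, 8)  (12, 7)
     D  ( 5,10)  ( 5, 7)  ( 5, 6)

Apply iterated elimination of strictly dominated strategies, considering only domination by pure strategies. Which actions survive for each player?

P1 drop D (A beats it: P:7>5 Q:8>5 R:8>5)
P2 drop P (R beats it: A:7>4 B:1>0 C:7>3)
P1→{A,B,C} P2→{Q,R}

IESDS → P1:{A,B,C} P2:{Q,R}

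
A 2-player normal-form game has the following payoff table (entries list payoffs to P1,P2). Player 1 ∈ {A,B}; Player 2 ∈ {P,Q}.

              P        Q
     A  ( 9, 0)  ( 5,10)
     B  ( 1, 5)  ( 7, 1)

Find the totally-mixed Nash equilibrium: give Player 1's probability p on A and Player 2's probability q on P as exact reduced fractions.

P1 mixes 2/7 on A; P2 mixes 1/5 on P

P1 indiff ⇒ q·9+(1-q)·5 = q·1+(1-q)·7 ⇒ q(8) = (1-q)(2) ⇒ q = 1/5
P2 indiff ⇒ p·0+(1-p)·5 = p·10+(1-p)·1 ⇒ p(-10) = (1-p)(-4) ⇒ p = 2/7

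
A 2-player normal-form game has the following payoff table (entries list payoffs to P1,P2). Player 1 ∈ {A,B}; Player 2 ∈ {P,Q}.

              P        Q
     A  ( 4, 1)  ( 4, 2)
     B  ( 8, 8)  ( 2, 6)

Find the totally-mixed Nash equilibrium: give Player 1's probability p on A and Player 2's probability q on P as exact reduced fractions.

P1 indiff ⇒ q·4+(1-q)·4 = q·8+(1-q)·2 ⇒ q(-4) = (1-q)(-2) ⇒ q = 1/3
P2 indiff ⇒ p·1+(1-p)·8 = p·2+(1-p)·6 ⇒ p(-1) = (1-p)(-2) ⇒ p = 2/3

(p,q) = (2/3, 1/3)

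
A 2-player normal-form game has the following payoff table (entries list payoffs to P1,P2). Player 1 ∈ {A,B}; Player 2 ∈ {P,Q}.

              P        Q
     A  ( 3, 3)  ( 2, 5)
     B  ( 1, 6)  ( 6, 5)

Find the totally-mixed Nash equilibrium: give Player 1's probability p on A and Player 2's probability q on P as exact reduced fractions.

P1 indiff ⇒ q·3+(1-q)·2 = q·1+(1-q)·6 ⇒ q(2) = (1-q)(4) ⇒ q = 2/3
P2 indiff ⇒ p·3+(1-p)·6 = p·5+(1-p)·5 ⇒ p(-2) = (1-p)(-1) ⇒ p = 1/3

p=1/3, q=2/3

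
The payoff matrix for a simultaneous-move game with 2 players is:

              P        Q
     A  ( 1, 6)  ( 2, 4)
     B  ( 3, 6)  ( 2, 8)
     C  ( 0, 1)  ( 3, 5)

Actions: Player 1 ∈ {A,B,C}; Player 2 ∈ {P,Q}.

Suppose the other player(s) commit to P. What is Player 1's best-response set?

BR_1 = {B}

u_1(A vs P) = 1
u_1(B vs P) = 3
u_1(C vs P) = 0
max payoff 3 at {B}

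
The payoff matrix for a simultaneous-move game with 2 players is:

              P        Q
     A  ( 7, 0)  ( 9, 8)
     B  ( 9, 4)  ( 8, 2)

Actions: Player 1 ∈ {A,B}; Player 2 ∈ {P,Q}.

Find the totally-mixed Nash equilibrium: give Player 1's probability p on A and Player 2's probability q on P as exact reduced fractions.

P1 mixes 1/5 on A; P2 mixes 1/3 on P

P1 indiff ⇒ q·7+(1-q)·9 = q·9+(1-q)·8 ⇒ q(-2) = (1-q)(-1) ⇒ q = 1/3
P2 indiff ⇒ p·0+(1-p)·4 = p·8+(1-p)·2 ⇒ p(-8) = (1-p)(-2) ⇒ p = 1/5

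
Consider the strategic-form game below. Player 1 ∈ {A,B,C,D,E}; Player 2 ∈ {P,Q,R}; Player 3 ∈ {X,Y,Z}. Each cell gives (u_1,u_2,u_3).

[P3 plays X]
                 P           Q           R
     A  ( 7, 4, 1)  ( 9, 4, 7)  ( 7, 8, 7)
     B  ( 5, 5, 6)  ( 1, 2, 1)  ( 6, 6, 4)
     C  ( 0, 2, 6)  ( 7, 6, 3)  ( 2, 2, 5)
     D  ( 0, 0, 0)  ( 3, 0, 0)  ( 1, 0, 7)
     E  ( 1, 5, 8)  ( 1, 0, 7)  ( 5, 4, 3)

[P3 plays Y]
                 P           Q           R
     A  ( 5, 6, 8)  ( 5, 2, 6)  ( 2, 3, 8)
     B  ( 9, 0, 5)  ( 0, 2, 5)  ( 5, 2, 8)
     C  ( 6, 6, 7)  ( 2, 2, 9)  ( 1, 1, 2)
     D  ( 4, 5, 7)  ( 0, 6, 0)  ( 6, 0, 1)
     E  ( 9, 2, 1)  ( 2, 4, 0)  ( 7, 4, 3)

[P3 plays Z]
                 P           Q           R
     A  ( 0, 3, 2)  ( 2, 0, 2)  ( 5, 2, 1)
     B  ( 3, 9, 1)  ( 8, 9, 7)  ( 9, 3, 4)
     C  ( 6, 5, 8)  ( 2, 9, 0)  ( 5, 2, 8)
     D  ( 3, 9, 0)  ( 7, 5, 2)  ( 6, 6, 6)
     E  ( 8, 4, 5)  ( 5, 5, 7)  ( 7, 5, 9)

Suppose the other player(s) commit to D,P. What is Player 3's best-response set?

BR_3 = {Y}

u_3(X vs D,P) = 0
u_3(Y vs D,P) = 7
u_3(Z vs D,P) = 0
max payoff 7 at {Y}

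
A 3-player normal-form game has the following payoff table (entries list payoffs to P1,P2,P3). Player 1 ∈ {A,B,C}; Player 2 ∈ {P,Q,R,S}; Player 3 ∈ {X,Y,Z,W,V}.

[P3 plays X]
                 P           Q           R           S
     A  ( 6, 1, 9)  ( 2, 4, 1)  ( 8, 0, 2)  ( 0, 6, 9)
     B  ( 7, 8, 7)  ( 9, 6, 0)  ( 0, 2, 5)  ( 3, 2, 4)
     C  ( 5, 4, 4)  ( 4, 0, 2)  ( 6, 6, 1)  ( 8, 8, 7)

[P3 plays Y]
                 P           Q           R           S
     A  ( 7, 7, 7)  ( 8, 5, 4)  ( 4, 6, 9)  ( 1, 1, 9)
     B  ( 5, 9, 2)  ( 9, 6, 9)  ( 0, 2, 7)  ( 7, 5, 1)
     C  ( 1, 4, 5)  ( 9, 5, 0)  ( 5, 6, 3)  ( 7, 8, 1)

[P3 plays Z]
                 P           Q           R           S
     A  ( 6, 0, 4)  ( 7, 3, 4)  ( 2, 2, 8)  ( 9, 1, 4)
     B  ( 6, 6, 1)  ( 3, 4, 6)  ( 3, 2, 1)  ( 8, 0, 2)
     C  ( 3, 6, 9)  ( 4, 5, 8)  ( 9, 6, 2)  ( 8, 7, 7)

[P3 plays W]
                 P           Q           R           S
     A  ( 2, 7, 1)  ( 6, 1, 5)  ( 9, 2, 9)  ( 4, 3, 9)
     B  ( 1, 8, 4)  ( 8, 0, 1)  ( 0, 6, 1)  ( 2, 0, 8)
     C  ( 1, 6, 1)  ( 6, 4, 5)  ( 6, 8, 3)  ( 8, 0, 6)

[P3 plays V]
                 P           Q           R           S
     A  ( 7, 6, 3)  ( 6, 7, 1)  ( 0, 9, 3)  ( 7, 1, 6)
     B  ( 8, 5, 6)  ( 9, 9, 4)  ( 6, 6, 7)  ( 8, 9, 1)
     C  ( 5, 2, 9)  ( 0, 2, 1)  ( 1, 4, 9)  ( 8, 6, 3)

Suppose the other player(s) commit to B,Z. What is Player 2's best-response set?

u_2(P vs B,Z) = 6
u_2(Q vs B,Z) = 4
u_2(R vs B,Z) = 2
u_2(S vs B,Z) = 0
max payoff 6 at {P}

argmax u_2 = {P}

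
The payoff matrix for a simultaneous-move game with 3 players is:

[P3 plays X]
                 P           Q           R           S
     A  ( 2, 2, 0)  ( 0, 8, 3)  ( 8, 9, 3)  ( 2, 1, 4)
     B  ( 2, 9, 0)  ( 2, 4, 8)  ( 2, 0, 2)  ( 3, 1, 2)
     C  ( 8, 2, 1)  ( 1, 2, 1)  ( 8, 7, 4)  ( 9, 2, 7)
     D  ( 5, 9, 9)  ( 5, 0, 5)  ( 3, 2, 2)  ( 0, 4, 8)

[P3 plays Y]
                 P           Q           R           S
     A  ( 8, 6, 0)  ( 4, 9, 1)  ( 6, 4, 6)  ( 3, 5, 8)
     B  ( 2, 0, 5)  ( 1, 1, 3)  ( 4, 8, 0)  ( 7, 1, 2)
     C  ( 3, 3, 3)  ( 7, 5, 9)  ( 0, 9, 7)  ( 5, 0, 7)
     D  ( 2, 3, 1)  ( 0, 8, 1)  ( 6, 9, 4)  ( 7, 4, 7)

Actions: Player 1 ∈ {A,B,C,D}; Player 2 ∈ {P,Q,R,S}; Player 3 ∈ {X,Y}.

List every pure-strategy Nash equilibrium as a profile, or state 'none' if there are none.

NE set: (D,R,Y)

(A,P,X): not NE [P1→C gives 8>2; P2→R gives 9>2]
(A,P,Y): not NE [P2→Q gives 9>6]
(A,Q,X): not NE [P1→D gives 5>0; P2→R gives 9>8]
(A,Q,Y): not NE [P1→C gives 7>4; P3→X gives 3>1]
(A,R,X): not NE [P3→Y gives 6>3]
(A,R,Y): not NE [P2→Q gives 9>4]
(A,S,X): not NE [P1→C gives 9>2; P2→R gives 9>1; P3→Y gives 8>4]
(A,S,Y): not NE [P1→D gives 7>3; P2→Q gives 9>5]
(B,P,X): not NE [P1→C gives 8>2; P3→Y gives 5>0]
(B,P,Y): not NE [P1→A gives 8>2; P2→R gives 8>0]
(B,Q,X): not NE [P1→D gives 5>2; P2→P gives 9>4]
(B,Q,Y): not NE [P1→C gives 7>1; P2→R gives 8>1; P3→X gives 8>3]
(B,R,X): not NE [P1→C gives 8>2; P2→P gives 9>0]
(B,R,Y): not NE [P1→D gives 6>4; P3→X gives 2>0]
(B,S,X): not NE [P1→C gives 9>3; P2→P gives 9>1]
(B,S,Y): not NE [P2→R gives 8>1]
(C,P,X): not NE [P2→R gives 7>2; P3→Y gives 3>1]
(C,P,Y): not NE [P1→A gives 8>3; P2→R gives 9>3]
(C,Q,X): not NE [P1→D gives 5>1; P2→R gives 7>2; P3→Y gives 9>1]
(C,Q,Y): not NE [P2→R gives 9>5]
(C,R,X): not NE [P3→Y gives 7>4]
(C,R,Y): not NE [P1→D gives 6>0]
(C,S,X): not NE [P2→R gives 7>2]
(C,S,Y): not NE [P1→D gives 7>5; P2→R gives 9>0]
(D,P,X): not NE [P1→C gives 8>5]
(D,P,Y): not NE [P1→A gives 8>2; P2→R gives 9>3; P3→X gives 9>1]
(D,Q,X): not NE [P2→P gives 9>0]
(D,Q,Y): not NE [P1→C gives 7>0; P2→R gives 9>8; P3→X gives 5>1]
(D,R,X): not NE [P1→C gives 8>3; P2→P gives 9>2; P3→Y gives 4>2]
(D,R,Y): NE
(D,S,X): not NE [P1→C gives 9>0; P2→P gives 9>4]
(D,S,Y): not NE [P2→R gives 9>4; P3→X gives 8>7]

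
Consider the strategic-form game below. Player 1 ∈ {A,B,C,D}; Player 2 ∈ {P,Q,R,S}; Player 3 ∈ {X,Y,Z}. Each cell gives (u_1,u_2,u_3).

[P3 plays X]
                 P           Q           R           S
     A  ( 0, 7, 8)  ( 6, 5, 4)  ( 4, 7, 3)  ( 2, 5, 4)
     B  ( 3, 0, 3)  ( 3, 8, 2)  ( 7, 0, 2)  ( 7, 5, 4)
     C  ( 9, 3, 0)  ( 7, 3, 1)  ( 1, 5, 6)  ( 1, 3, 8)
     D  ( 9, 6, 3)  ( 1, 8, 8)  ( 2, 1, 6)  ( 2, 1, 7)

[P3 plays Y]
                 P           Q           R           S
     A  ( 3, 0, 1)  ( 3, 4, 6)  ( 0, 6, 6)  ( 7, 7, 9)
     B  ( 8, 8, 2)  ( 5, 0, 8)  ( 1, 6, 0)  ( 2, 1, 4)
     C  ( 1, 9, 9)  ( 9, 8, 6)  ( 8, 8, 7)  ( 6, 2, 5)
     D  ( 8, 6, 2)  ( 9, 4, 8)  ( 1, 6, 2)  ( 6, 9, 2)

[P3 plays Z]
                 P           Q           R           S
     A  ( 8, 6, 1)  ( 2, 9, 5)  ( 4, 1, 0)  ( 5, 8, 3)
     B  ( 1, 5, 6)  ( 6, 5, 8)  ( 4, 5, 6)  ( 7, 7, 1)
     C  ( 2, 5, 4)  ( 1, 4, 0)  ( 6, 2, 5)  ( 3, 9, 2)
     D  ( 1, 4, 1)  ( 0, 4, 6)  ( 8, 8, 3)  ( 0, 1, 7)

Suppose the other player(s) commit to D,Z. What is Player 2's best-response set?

u_2(P vs D,Z) = 4
u_2(Q vs D,Z) = 4
u_2(R vs D,Z) = 8
u_2(S vs D,Z) = 1
max payoff 8 at {R}

P2 best: {R}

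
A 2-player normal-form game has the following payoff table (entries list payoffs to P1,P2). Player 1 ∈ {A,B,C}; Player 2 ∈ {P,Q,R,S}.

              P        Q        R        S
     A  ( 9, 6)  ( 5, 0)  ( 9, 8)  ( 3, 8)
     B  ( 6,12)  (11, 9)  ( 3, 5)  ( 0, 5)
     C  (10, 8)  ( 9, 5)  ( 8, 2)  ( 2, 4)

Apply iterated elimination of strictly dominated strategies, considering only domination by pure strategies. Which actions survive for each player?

P2 drop Q (P beats it: A:6>0 B:12>9 C:8>5)
P1 drop B (A beats it: P:9>6 R:9>3 S:3>0)
P1→{A,C} P2→{P,R,S}

Remaining: P1:{A,C} P2:{P,R,S}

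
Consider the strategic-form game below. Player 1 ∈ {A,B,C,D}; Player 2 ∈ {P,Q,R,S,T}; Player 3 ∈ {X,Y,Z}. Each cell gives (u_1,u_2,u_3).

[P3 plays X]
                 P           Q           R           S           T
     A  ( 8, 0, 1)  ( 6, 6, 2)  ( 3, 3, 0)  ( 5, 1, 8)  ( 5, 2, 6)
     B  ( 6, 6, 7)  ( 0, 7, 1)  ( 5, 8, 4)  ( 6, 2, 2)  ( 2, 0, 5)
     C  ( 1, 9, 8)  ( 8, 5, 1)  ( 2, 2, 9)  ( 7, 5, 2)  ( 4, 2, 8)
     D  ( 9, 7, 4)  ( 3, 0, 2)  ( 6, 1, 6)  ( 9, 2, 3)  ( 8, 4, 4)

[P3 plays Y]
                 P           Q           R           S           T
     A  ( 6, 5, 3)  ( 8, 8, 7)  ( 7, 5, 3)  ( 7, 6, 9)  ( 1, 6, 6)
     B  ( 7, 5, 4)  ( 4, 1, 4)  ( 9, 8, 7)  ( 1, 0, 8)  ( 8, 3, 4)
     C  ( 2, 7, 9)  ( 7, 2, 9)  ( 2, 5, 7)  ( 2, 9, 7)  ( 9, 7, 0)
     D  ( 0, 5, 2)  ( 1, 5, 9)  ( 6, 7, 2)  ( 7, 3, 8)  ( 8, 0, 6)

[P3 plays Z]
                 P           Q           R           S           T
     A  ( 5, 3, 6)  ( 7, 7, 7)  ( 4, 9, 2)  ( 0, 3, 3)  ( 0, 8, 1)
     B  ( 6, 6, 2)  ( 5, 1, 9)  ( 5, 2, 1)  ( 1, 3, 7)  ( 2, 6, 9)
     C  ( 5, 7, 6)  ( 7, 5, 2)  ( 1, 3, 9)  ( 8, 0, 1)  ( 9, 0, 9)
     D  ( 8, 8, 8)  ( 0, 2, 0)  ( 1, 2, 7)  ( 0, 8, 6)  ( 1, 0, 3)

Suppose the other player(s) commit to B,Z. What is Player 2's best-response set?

u_2(P vs B,Z) = 6
u_2(Q vs B,Z) = 1
u_2(R vs B,Z) = 2
u_2(S vs B,Z) = 3
u_2(T vs B,Z) = 6
max payoff 6 at {P,T}

argmax u_2 = {P,T}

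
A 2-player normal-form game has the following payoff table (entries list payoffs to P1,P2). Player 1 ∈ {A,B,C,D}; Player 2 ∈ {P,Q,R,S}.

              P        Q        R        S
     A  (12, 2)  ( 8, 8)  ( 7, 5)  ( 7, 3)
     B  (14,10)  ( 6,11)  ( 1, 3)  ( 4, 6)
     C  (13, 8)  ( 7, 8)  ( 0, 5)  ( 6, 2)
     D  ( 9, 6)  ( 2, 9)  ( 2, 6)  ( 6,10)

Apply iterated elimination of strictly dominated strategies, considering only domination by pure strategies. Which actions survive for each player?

Survivors P1:{A,B,C} P2:{P,Q}

P1 drop D (A beats it: P:12>9 Q:8>2 R:7>2 S:7>6)
P2 drop R (Q beats it: A:8>5 B:11>3 C:8>5)
P2 drop S (Q beats it: A:8>3 B:11>6 C:8>2)
P1→{A,B,C} P2→{P,Q}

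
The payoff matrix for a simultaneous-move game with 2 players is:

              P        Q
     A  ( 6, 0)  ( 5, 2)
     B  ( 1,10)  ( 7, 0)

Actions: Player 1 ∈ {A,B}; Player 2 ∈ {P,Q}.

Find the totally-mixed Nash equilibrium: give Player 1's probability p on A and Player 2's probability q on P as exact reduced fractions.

P1 indiff ⇒ q·6+(1-q)·5 = q·1+(1-q)·7 ⇒ q(5) = (1-q)(2) ⇒ q = 2/7
P2 indiff ⇒ p·0+(1-p)·10 = p·2+(1-p)·0 ⇒ p(-2) = (1-p)(-10) ⇒ p = 5/6

P1 mixes 5/6 on A; P2 mixes 2/7 on P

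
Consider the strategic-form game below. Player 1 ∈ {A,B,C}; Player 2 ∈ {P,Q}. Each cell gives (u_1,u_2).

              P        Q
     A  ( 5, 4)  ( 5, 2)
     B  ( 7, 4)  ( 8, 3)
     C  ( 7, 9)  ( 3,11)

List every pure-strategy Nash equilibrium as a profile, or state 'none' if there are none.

(A,P): not NE [P1→C gives 7>5]
(A,Q): not NE [P1→B gives 8>5; P2→P gives 4>2]
(B,P): NE
(B,Q): not NE [P2→P gives 4>3]
(C,P): not NE [P2→Q gives 11>9]
(C,Q): not NE [P1→B gives 8>3]

Nash profiles: (B,P)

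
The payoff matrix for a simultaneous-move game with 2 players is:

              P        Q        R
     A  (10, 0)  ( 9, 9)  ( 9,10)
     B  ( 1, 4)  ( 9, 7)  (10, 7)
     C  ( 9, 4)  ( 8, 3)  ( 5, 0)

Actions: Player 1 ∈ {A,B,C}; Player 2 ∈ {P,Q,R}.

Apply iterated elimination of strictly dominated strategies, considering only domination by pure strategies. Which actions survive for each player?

IESDS → P1:{A,B} P2:{Q,R}

P1 drop C (A beats it: P:10>9 Q:9>8 R:9>5)
P2 drop P (Q beats it: A:9>0 B:7>4)
P1→{A,B} P2→{Q,R}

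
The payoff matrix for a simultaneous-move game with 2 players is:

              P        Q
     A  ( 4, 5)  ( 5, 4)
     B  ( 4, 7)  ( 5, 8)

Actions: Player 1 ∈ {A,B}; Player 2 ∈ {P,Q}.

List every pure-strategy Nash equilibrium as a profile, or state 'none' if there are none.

(A,P): NE
(A,Q): not NE [P2→P gives 5>4]
(B,P): not NE [P2→Q gives 8>7]
(B,Q): NE

Nash profiles: (A,P), (B,Q)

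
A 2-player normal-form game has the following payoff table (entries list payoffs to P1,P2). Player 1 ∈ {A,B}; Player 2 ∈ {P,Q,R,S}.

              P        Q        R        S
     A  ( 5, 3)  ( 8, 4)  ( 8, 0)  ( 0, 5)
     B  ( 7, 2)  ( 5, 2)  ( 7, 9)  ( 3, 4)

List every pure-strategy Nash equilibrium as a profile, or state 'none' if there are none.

(A,P): not NE [P1→B gives 7>5; P2→S gives 5>3]
(A,Q): not NE [P2→S gives 5>4]
(A,R): not NE [P2→S gives 5>0]
(A,S): not NE [P1→B gives 3>0]
(B,P): not NE [P2→R gives 9>2]
(B,Q): not NE [P1→A gives 8>5; P2→R gives 9>2]
(B,R): not NE [P1→A gives 8>7]
(B,S): not NE [P2→R gives 9>4]

Equilibria: none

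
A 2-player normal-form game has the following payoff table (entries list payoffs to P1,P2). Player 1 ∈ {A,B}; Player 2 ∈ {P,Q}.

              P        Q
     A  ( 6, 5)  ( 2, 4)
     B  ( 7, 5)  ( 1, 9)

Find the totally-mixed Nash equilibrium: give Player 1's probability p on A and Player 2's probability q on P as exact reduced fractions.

P1 indiff ⇒ q·6+(1-q)·2 = q·7+(1-q)·1 ⇒ q(-1) = (1-q)(-1) ⇒ q = 1/2
P2 indiff ⇒ p·5+(1-p)·5 = p·4+(1-p)·9 ⇒ p(1) = (1-p)(4) ⇒ p = 4/5

p=4/5, q=1/2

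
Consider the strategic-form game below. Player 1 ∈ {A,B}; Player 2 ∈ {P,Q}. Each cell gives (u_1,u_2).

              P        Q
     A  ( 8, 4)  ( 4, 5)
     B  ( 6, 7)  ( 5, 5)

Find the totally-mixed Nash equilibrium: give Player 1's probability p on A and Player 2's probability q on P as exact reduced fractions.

P1 indiff ⇒ q·8+(1-q)·4 = q·6+(1-q)·5 ⇒ q(2) = (1-q)(1) ⇒ q = 1/3
P2 indiff ⇒ p·4+(1-p)·7 = p·5+(1-p)·5 ⇒ p(-1) = (1-p)(-2) ⇒ p = 2/3

p=2/3, q=1/3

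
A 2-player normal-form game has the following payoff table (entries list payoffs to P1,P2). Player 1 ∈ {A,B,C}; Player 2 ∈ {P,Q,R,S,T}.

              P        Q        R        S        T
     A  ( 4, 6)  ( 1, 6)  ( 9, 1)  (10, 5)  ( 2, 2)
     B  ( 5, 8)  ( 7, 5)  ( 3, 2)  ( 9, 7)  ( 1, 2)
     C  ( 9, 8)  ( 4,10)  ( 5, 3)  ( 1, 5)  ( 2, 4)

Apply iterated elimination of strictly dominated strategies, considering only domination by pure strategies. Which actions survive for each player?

P2 drop R (P beats it: A:6>1 B:8>2 C:8>3)
P2 drop S (P beats it: A:6>5 B:8>7 C:8>5)
P2 drop T (P beats it: A:6>2 B:8>2 C:8>4)
P1 drop A (B beats it: P:5>4 Q:7>1)
P1→{B,C} P2→{P,Q}

IESDS → P1:{B,C} P2:{P,Q}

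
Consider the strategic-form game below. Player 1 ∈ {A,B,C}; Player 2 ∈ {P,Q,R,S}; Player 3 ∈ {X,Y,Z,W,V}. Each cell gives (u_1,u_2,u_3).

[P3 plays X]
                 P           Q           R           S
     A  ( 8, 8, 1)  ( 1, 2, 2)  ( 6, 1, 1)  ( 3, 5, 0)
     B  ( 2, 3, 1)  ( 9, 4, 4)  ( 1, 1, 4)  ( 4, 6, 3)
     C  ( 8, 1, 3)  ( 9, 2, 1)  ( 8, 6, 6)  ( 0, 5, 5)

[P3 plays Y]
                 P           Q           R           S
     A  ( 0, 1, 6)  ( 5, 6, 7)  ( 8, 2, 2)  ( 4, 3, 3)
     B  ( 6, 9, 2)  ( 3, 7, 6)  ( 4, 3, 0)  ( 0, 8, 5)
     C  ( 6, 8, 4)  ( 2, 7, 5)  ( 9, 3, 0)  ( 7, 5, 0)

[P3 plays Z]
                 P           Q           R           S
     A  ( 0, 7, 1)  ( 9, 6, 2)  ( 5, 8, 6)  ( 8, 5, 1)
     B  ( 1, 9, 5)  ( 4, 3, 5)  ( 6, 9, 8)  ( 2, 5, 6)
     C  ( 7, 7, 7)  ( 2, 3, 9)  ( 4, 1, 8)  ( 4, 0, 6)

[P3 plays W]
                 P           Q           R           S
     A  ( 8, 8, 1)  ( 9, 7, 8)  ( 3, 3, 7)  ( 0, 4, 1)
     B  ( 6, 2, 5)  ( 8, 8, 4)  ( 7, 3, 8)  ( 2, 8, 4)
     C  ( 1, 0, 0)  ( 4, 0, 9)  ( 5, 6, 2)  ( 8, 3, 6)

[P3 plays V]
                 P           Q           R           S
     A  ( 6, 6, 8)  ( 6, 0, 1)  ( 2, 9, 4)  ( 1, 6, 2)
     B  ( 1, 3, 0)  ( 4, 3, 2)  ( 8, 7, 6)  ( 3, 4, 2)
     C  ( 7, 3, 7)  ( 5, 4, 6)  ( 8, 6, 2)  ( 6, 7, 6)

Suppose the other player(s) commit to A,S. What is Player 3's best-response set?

u_3(X vs A,S) = 0
u_3(Y vs A,S) = 3
u_3(Z vs A,S) = 1
u_3(W vs A,S) = 1
u_3(V vs A,S) = 2
max payoff 3 at {Y}

argmax u_3 = {Y}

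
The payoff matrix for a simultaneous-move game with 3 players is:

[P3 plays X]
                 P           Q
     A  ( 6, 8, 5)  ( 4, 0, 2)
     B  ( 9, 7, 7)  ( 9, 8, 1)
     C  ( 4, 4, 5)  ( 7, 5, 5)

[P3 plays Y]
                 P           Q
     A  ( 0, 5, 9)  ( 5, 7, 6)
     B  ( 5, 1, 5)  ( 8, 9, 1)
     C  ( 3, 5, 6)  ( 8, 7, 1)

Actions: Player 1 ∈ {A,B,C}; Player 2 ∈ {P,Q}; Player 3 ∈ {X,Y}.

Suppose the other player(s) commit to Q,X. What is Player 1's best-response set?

u_1(A vs Q,X) = 4
u_1(B vs Q,X) = 9
u_1(C vs Q,X) = 7
max payoff 9 at {B}

BR_1 = {B}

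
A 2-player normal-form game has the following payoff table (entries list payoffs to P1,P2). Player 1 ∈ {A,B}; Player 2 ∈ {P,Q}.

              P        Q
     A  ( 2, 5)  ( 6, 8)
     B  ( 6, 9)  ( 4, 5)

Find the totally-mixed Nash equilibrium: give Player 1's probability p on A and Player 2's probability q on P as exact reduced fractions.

P1 indiff ⇒ q·2+(1-q)·6 = q·6+(1-q)·4 ⇒ q(-4) = (1-q)(-2) ⇒ q = 1/3
P2 indiff ⇒ p·5+(1-p)·9 = p·8+(1-p)·5 ⇒ p(-3) = (1-p)(-4) ⇒ p = 4/7

P1 mixes 4/7 on A; P2 mixes 1/3 on P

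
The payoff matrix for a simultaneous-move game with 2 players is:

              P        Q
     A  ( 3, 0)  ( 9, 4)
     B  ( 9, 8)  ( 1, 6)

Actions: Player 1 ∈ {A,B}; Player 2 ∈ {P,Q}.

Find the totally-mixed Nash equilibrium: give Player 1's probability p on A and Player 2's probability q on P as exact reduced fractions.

p=1/3, q=4/7

P1 indiff ⇒ q·3+(1-q)·9 = q·9+(1-q)·1 ⇒ q(-6) = (1-q)(-8) ⇒ q = 4/7
P2 indiff ⇒ p·0+(1-p)·8 = p·4+(1-p)·6 ⇒ p(-4) = (1-p)(-2) ⇒ p = 1/3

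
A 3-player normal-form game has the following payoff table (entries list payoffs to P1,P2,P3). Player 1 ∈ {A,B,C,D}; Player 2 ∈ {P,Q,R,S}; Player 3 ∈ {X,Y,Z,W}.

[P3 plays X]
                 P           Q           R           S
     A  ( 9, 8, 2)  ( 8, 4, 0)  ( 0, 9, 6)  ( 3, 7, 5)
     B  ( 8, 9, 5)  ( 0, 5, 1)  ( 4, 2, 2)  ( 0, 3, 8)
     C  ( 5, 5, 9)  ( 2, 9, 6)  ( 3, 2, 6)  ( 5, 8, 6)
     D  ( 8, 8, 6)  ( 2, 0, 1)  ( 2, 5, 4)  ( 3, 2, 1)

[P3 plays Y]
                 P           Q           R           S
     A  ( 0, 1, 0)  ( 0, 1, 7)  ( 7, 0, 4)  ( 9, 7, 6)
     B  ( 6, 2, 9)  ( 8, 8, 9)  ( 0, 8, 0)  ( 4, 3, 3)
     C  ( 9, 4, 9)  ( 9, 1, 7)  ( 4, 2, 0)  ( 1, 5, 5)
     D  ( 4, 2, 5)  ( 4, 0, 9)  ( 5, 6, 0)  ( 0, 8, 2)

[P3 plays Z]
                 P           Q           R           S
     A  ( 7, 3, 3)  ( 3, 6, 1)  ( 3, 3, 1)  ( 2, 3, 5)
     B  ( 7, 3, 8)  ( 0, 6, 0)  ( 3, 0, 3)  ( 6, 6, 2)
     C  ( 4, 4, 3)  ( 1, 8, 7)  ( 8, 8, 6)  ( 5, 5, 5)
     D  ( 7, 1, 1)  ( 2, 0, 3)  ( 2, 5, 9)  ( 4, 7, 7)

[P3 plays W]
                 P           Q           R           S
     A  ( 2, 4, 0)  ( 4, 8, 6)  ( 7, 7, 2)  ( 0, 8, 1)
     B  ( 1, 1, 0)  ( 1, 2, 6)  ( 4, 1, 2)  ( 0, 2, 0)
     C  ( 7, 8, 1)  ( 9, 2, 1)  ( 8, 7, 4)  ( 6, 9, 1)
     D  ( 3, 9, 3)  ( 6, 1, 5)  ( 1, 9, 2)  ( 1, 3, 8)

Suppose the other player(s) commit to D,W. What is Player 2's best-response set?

argmax u_2 = {P,R}

u_2(P vs D,W) = 9
u_2(Q vs D,W) = 1
u_2(R vs D,W) = 9
u_2(S vs D,W) = 3
max payoff 9 at {P,R}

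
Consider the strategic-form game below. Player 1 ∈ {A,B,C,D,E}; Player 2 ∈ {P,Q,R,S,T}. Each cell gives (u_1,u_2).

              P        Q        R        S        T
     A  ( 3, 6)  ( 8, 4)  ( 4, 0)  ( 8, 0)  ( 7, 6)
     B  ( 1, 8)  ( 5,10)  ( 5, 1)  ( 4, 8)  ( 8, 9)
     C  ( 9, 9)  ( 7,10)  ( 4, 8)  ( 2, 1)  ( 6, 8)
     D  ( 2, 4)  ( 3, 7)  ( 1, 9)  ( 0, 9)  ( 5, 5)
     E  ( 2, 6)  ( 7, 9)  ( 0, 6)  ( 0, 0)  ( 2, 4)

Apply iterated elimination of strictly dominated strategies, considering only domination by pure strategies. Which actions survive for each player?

P1 drop D (A beats it: P:3>2 Q:8>3 R:4>1 S:8>0 T:7>5)
P1 drop E (A beats it: P:3>2 Q:8>7 R:4>0 S:8>0 T:7>2)
P2 drop R (P beats it: A:6>0 B:8>1 C:9>8)
P2 drop S (Q beats it: A:4>0 B:10>8 C:10>1)
P1→{A,B,C} P2→{P,Q,T}

IESDS → P1:{A,B,C} P2:{P,Q,T}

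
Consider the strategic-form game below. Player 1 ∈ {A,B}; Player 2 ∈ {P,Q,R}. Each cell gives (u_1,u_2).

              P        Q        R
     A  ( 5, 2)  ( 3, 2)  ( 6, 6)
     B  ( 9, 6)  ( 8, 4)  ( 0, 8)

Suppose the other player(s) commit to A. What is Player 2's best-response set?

P2 best: {R}

u_2(P vs A) = 2
u_2(Q vs A) = 2
u_2(R vs A) = 6
max payoff 6 at {R}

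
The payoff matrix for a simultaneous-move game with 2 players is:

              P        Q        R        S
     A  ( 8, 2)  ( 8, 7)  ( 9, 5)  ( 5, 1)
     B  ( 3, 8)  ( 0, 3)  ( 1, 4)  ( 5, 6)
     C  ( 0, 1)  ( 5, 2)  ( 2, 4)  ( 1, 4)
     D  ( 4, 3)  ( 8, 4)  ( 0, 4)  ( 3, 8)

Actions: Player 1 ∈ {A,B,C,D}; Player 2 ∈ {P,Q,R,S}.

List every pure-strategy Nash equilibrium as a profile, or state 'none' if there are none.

(A,P): not NE [P2→Q gives 7>2]
(A,Q): NE
(A,R): not NE [P2→Q gives 7>5]
(A,S): not NE [P2→Q gives 7>1]
(B,P): not NE [P1→A gives 8>3]
(B,Q): not NE [P1→D gives 8>0; P2→P gives 8>3]
(B,R): not NE [P1→A gives 9>1; P2→P gives 8>4]
(B,S): not NE [P2→P gives 8>6]
(C,P): not NE [P1→A gives 8>0; P2→S gives 4>1]
(C,Q): not NE [P1→D gives 8>5; P2→S gives 4>2]
(C,R): not NE [P1→A gives 9>2]
(C,S): not NE [P1→B gives 5>1]
(D,P): not NE [P1→A gives 8>4; P2→S gives 8>3]
(D,Q): not NE [P2→S gives 8>4]
(D,R): not NE [P1→A gives 9>0; P2→S gives 8>4]
(D,S): not NE [P1→B gives 5>3]

NE set: (A,Q)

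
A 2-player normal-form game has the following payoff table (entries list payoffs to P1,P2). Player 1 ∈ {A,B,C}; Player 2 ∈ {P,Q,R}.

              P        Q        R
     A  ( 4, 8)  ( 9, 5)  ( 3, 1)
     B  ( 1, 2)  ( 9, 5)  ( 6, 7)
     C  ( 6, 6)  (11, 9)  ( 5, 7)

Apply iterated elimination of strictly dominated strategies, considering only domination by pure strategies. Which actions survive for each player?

P1 drop A (C beats it: P:6>4 Q:11>9 R:5>3)
P2 drop P (Q beats it: B:5>2 C:9>6)
P1→{B,C} P2→{Q,R}

Survivors P1:{B,C} P2:{Q,R}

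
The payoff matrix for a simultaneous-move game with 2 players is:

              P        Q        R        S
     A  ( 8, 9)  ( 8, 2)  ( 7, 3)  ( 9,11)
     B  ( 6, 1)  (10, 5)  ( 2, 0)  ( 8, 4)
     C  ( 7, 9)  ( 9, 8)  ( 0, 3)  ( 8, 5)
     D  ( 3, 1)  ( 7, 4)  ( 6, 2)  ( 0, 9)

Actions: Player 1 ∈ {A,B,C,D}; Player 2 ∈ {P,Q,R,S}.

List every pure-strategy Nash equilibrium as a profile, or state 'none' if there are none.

Nash profiles: (A,S), (B,Q)

(A,P): not NE [P2→S gives 11>9]
(A,Q): not NE [P1→B gives 10>8; P2→S gives 11>2]
(A,R): not NE [P2→S gives 11>3]
(A,S): NE
(B,P): not NE [P1→A gives 8>6; P2→Q gives 5>1]
(B,Q): NE
(B,R): not NE [P1→A gives 7>2; P2→Q gives 5>0]
(B,S): not NE [P1→A gives 9>8; P2→Q gives 5>4]
(C,P): not NE [P1→A gives 8>7]
(C,Q): not NE [P1→B gives 10>9; P2→P gives 9>8]
(C,R): not NE [P1→A gives 7>0; P2→P gives 9>3]
(C,S): not NE [P1→A gives 9>8; P2→P gives 9>5]
(D,P): not NE [P1→A gives 8>3; P2→S gives 9>1]
(D,Q): not NE [P1→B gives 10>7; P2→S gives 9>4]
(D,R): not NE [P1→A gives 7>6; P2→S gives 9>2]
(D,S): not NE [P1→A gives 9>0]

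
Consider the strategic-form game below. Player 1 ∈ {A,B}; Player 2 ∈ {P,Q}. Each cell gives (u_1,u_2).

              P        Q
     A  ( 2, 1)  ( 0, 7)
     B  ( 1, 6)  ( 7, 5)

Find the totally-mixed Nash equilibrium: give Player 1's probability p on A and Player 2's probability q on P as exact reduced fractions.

P1 mixes 1/7 on A; P2 mixes 7/8 on P

P1 indiff ⇒ q·2+(1-q)·0 = q·1+(1-q)·7 ⇒ q(1) = (1-q)(7) ⇒ q = 7/8
P2 indiff ⇒ p·1+(1-p)·6 = p·7+(1-p)·5 ⇒ p(-6) = (1-p)(-1) ⇒ p = 1/7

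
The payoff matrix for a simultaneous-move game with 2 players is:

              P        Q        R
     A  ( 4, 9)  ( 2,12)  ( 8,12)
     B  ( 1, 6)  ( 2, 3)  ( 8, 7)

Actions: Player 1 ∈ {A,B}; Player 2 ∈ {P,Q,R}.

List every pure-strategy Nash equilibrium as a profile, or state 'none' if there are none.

(A,P): not NE [P2→R gives 12>9]
(A,Q): NE
(A,R): NE
(B,P): not NE [P1→A gives 4>1; P2→R gives 7>6]
(B,Q): not NE [P2→R gives 7>3]
(B,R): NE

NE set: (A,Q), (A,R), (B,R)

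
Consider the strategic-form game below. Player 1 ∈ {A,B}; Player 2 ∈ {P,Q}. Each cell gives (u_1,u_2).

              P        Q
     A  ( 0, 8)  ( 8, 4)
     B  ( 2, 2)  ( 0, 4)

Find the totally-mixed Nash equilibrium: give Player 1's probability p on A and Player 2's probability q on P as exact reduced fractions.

P1 indiff ⇒ q·0+(1-q)·8 = q·2+(1-q)·0 ⇒ q(-2) = (1-q)(-8) ⇒ q = 4/5
P2 indiff ⇒ p·8+(1-p)·2 = p·4+(1-p)·4 ⇒ p(4) = (1-p)(2) ⇒ p = 1/3

P1 mixes 1/3 on A; P2 mixes 4/5 on P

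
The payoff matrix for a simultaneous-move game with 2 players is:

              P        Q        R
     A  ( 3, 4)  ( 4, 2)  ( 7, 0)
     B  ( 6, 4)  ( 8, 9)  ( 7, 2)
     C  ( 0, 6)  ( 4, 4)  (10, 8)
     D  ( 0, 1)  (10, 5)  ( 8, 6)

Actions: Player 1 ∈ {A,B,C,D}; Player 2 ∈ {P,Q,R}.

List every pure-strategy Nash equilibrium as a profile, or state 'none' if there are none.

(A,P): not NE [P1→B gives 6>3]
(A,Q): not NE [P1→D gives 10>4; P2→P gives 4>2]
(A,R): not NE [P1→C gives 10>7; P2→P gives 4>0]
(B,P): not NE [P2→Q gives 9>4]
(B,Q): not NE [P1→D gives 10>8]
(B,R): not NE [P1→C gives 10>7; P2→Q gives 9>2]
(C,P): not NE [P1→B gives 6>0; P2→R gives 8>6]
(C,Q): not NE [P1→D gives 10>4; P2→R gives 8>4]
(C,R): NE
(D,P): not NE [P1→B gives 6>0; P2→R gives 6>1]
(D,Q): not NE [P2→R gives 6>5]
(D,R): not NE [P1→C gives 10>8]

Nash profiles: (C,R)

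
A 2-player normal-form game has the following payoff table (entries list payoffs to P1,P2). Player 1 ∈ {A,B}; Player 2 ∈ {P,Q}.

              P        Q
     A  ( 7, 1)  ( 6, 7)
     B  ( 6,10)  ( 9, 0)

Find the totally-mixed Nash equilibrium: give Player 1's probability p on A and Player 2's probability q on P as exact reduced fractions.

P1 indiff ⇒ q·7+(1-q)·6 = q·6+(1-q)·9 ⇒ q(1) = (1-q)(3) ⇒ q = 3/4
P2 indiff ⇒ p·1+(1-p)·10 = p·7+(1-p)·0 ⇒ p(-6) = (1-p)(-10) ⇒ p = 5/8

(p,q) = (5/8, 3/4)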